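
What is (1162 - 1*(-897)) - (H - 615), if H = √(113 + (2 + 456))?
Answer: 2674 - √571 ≈ 2650.1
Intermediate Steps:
H = √571 (H = √(113 + 458) = √571 ≈ 23.896)
(1162 - 1*(-897)) - (H - 615) = (1162 - 1*(-897)) - (√571 - 615) = (1162 + 897) - (-615 + √571) = 2059 + (615 - √571) = 2674 - √571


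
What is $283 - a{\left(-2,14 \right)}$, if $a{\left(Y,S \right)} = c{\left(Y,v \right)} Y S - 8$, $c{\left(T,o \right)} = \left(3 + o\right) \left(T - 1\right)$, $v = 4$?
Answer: $-297$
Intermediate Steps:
$c{\left(T,o \right)} = \left(-1 + T\right) \left(3 + o\right)$ ($c{\left(T,o \right)} = \left(3 + o\right) \left(-1 + T\right) = \left(-1 + T\right) \left(3 + o\right)$)
$a{\left(Y,S \right)} = -8 + S Y \left(-7 + 7 Y\right)$ ($a{\left(Y,S \right)} = \left(-3 - 4 + 3 Y + Y 4\right) Y S - 8 = \left(-3 - 4 + 3 Y + 4 Y\right) Y S - 8 = \left(-7 + 7 Y\right) Y S - 8 = Y \left(-7 + 7 Y\right) S - 8 = S Y \left(-7 + 7 Y\right) - 8 = -8 + S Y \left(-7 + 7 Y\right)$)
$283 - a{\left(-2,14 \right)} = 283 - \left(-8 + 7 \cdot 14 \left(-2\right) \left(-1 - 2\right)\right) = 283 - \left(-8 + 7 \cdot 14 \left(-2\right) \left(-3\right)\right) = 283 - \left(-8 + 588\right) = 283 - 580 = -297$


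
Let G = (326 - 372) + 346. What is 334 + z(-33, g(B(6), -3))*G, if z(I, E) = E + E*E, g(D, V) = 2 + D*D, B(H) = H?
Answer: 444934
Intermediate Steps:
g(D, V) = 2 + D²
z(I, E) = E + E²
G = 300 (G = -46 + 346 = 300)
334 + z(-33, g(B(6), -3))*G = 334 + ((2 + 6²)*(1 + (2 + 6²)))*300 = 334 + ((2 + 36)*(1 + (2 + 36)))*300 = 334 + (38*(1 + 38))*300 = 334 + (38*39)*300 = 334 + 1482*300 = 334 + 444600 = 444934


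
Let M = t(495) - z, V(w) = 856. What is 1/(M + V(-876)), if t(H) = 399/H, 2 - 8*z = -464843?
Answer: -1320/75568441 ≈ -1.7468e-5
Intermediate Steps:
z = 464845/8 (z = 1/4 - 1/8*(-464843) = 1/4 + 464843/8 = 464845/8 ≈ 58106.)
M = -76698361/1320 (M = 399/495 - 1*464845/8 = 399*(1/495) - 464845/8 = 133/165 - 464845/8 = -76698361/1320 ≈ -58105.)
1/(M + V(-876)) = 1/(-76698361/1320 + 856) = 1/(-75568441/1320) = -1320/75568441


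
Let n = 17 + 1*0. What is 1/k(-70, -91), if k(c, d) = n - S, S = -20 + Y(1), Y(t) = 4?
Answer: 1/33 ≈ 0.030303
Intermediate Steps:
n = 17 (n = 17 + 0 = 17)
S = -16 (S = -20 + 4 = -16)
k(c, d) = 33 (k(c, d) = 17 - 1*(-16) = 17 + 16 = 33)
1/k(-70, -91) = 1/33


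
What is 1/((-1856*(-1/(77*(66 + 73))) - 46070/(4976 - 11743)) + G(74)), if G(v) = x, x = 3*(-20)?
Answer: -72427201/3839985298 ≈ -0.018861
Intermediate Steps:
x = -60
G(v) = -60
1/((-1856*(-1/(77*(66 + 73))) - 46070/(4976 - 11743)) + G(74)) = 1/((-1856*(-1/(77*(66 + 73))) - 46070/(4976 - 11743)) - 60) = 1/((-1856/((-77*139)) - 46070/(-6767)) - 60) = 1/((-1856/(-10703) - 46070*(-1/6767)) - 60) = 1/((-1856*(-1/10703) + 46070/6767) - 60) = 1/((1856/10703 + 46070/6767) - 60) = 1/(505646762/72427201 - 60) = 1/(-3839985298/72427201) = -72427201/3839985298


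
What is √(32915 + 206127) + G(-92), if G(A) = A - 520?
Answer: -612 + √239042 ≈ -123.08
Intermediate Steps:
G(A) = -520 + A
√(32915 + 206127) + G(-92) = √(32915 + 206127) + (-520 - 92) = √239042 - 612 = -612 + √239042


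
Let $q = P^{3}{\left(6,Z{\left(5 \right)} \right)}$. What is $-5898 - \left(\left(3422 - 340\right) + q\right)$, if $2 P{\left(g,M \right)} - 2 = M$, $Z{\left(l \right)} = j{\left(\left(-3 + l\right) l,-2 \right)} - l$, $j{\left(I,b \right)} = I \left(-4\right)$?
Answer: $\frac{7667}{8} \approx 958.38$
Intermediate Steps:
$j{\left(I,b \right)} = - 4 I$
$Z{\left(l \right)} = - l - 4 l \left(-3 + l\right)$ ($Z{\left(l \right)} = - 4 \left(-3 + l\right) l - l = - 4 l \left(-3 + l\right) - l = - l - 4 l \left(-3 + l\right)$)
$P{\left(g,M \right)} = 1 + \frac{M}{2}$
$q = - \frac{79507}{8}$ ($q = \left(1 + \frac{5 \left(11 - 20\right)}{2}\right)^{3} = \left(1 + \frac{5 \left(-9\right)}{2}\right)^{3} = \left(1 + \frac{1}{2} \left(-45\right)\right)^{3} = \left(1 - \frac{45}{2}\right)^{3} = \left(- \frac{43}{2}\right)^{3} = - \frac{79507}{8} \approx -9938.4$)
$-5898 - \left(\left(3422 - 340\right) + q\right) = -5898 - \left(\left(3422 - 340\right) - \frac{79507}{8}\right) = -5898 - \left(3082 - \frac{79507}{8}\right) = -5898 - - \frac{54851}{8} = -5898 + \frac{54851}{8} = \frac{7667}{8}$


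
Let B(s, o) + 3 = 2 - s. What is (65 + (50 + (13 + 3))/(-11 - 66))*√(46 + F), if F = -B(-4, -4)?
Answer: 449*√43/7 ≈ 420.61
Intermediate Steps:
B(s, o) = -1 - s (B(s, o) = -3 + (2 - s) = -1 - s)
F = -3 (F = -(-1 - 1*(-4)) = -(-1 + 4) = -1*3 = -3)
(65 + (50 + (13 + 3))/(-11 - 66))*√(46 + F) = (65 + (50 + (13 + 3))/(-11 - 66))*√(46 - 3) = (65 + (50 + 16)/(-77))*√43 = (65 + 66*(-1/77))*√43 = (65 - 6/7)*√43 = 449*√43/7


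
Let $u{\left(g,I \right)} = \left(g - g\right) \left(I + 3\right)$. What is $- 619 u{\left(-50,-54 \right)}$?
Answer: $0$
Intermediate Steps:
$u{\left(g,I \right)} = 0$ ($u{\left(g,I \right)} = 0 \left(3 + I\right) = 0$)
$- 619 u{\left(-50,-54 \right)} = \left(-619\right) 0 = 0$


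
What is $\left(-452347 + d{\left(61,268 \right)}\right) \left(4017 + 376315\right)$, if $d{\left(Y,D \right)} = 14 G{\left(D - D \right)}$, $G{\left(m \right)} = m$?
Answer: $-172042039204$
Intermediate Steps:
$d{\left(Y,D \right)} = 0$ ($d{\left(Y,D \right)} = 14 \left(D - D\right) = 14 \cdot 0 = 0$)
$\left(-452347 + d{\left(61,268 \right)}\right) \left(4017 + 376315\right) = \left(-452347 + 0\right) \left(4017 + 376315\right) = \left(-452347\right) 380332 = -172042039204$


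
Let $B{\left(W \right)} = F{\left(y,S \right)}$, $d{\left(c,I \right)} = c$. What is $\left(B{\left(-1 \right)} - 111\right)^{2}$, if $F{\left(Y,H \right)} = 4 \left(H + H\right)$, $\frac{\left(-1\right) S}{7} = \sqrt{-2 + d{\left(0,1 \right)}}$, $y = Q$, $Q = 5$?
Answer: $6049 + 12432 i \sqrt{2} \approx 6049.0 + 17582.0 i$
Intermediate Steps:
$y = 5$
$S = - 7 i \sqrt{2}$ ($S = - 7 \sqrt{-2 + 0} = - 7 \sqrt{-2} = - 7 i \sqrt{2} \approx - 9.8995 i$)
$F{\left(Y,H \right)} = 8 H$ ($F{\left(Y,H \right)} = 4 \cdot 2 H = 8 H$)
$B{\left(W \right)} = - 56 i \sqrt{2}$ ($B{\left(W \right)} = 8 \left(- 7 i \sqrt{2}\right) = - 56 i \sqrt{2}$)
$\left(B{\left(-1 \right)} - 111\right)^{2} = \left(- 56 i \sqrt{2} - 111\right)^{2} = \left(-111 - 56 i \sqrt{2}\right)^{2}$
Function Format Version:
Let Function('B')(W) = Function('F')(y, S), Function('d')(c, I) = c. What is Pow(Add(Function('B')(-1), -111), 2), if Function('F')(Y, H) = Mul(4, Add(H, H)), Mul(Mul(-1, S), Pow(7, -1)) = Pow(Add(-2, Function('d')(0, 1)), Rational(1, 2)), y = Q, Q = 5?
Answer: Add(6049, Mul(12432, I, Pow(2, Rational(1, 2)))) ≈ Add(6049.0, Mul(17582., I))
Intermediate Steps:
y = 5
S = Mul(-7, I, Pow(2, Rational(1, 2))) (S = Mul(-7, Pow(Add(-2, 0), Rational(1, 2))) = Mul(-7, Pow(-2, Rational(1, 2))) = Mul(-7, Mul(I, Pow(2, Rational(1, 2)))) = Mul(-7, I, Pow(2, Rational(1, 2))) ≈ Mul(-9.8995, I))
Function('F')(Y, H) = Mul(8, H) (Function('F')(Y, H) = Mul(4, Mul(2, H)) = Mul(8, H))
Function('B')(W) = Mul(-56, I, Pow(2, Rational(1, 2))) (Function('B')(W) = Mul(8, Mul(-7, I, Pow(2, Rational(1, 2)))) = Mul(-56, I, Pow(2, Rational(1, 2))))
Pow(Add(Function('B')(-1), -111), 2) = Pow(Add(Mul(-56, I, Pow(2, Rational(1, 2))), -111), 2) = Pow(Add(-111, Mul(-56, I, Pow(2, Rational(1, 2)))), 2)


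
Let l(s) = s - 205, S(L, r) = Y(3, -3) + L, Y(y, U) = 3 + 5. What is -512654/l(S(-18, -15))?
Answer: 512654/215 ≈ 2384.4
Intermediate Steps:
Y(y, U) = 8
S(L, r) = 8 + L
l(s) = -205 + s
-512654/l(S(-18, -15)) = -512654/(-205 + (8 - 18)) = -512654/(-205 - 10) = -512654/(-215) = -512654*(-1/215) = 512654/215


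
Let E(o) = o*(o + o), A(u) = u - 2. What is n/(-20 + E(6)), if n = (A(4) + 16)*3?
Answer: 27/26 ≈ 1.0385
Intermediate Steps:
A(u) = -2 + u
E(o) = 2*o**2 (E(o) = o*(2*o) = 2*o**2)
n = 54 (n = ((-2 + 4) + 16)*3 = (2 + 16)*3 = 18*3 = 54)
n/(-20 + E(6)) = 54/(-20 + 2*6**2) = 54/(-20 + 2*36) = 54/(-20 + 72) = 54/52 = (1/52)*54 = 27/26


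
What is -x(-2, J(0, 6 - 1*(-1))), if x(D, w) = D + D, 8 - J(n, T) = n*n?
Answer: 4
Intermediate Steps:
J(n, T) = 8 - n**2 (J(n, T) = 8 - n*n = 8 - n**2)
x(D, w) = 2*D
-x(-2, J(0, 6 - 1*(-1))) = -2*(-2) = -1*(-4) = 4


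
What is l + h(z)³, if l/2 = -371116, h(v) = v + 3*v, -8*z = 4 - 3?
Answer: -5937857/8 ≈ -7.4223e+5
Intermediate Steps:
z = -⅛ (z = -(4 - 3)/8 = -⅛*1 = -⅛ ≈ -0.12500)
h(v) = 4*v
l = -742232 (l = 2*(-371116) = -742232)
l + h(z)³ = -742232 + (4*(-⅛))³ = -742232 + (-½)³ = -742232 - ⅛ = -5937857/8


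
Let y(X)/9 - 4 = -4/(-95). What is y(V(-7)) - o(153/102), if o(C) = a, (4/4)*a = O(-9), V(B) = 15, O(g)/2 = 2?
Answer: 3076/95 ≈ 32.379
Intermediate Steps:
O(g) = 4 (O(g) = 2*2 = 4)
y(X) = 3456/95 (y(X) = 36 + 9*(-4/(-95)) = 36 + 9*(-4*(-1/95)) = 36 + 9*(4/95) = 36 + 36/95 = 3456/95)
a = 4
o(C) = 4
y(V(-7)) - o(153/102) = 3456/95 - 1*4 = 3456/95 - 4 = 3076/95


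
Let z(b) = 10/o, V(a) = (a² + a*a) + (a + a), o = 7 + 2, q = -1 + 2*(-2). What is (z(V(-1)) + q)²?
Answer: 1225/81 ≈ 15.123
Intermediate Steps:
q = -5 (q = -1 - 4 = -5)
o = 9
V(a) = 2*a + 2*a² (V(a) = (a² + a²) + 2*a = 2*a² + 2*a = 2*a + 2*a²)
z(b) = 10/9
(z(V(-1)) + q)² = (10/9 - 5)² = (-35/9)² = 1225/81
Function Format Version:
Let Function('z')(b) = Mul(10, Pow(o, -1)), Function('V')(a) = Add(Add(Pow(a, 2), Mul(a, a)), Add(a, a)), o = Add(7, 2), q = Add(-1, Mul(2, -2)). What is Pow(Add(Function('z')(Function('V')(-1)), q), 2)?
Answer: Rational(1225, 81) ≈ 15.123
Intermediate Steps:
q = -5 (q = Add(-1, -4) = -5)
o = 9
Function('V')(a) = Add(Mul(2, a), Mul(2, Pow(a, 2))) (Function('V')(a) = Add(Add(Pow(a, 2), Pow(a, 2)), Mul(2, a)) = Add(Mul(2, Pow(a, 2)), Mul(2, a)) = Add(Mul(2, a), Mul(2, Pow(a, 2))))
Function('z')(b) = Rational(10, 9) (Function('z')(b) = Mul(10, Pow(9, -1)) = Mul(10, Rational(1, 9)) = Rational(10, 9))
Pow(Add(Function('z')(Function('V')(-1)), q), 2) = Pow(Add(Rational(10, 9), -5), 2) = Pow(Rational(-35, 9), 2) = Rational(1225, 81)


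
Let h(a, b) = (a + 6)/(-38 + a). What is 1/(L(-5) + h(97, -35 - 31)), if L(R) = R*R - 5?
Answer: 59/1283 ≈ 0.045986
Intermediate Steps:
h(a, b) = (6 + a)/(-38 + a)
L(R) = -5 + R**2 (L(R) = R**2 - 5 = -5 + R**2)
1/(L(-5) + h(97, -35 - 31)) = 1/((-5 + (-5)**2) + (6 + 97)/(-38 + 97)) = 1/((-5 + 25) + 103/59) = 1/(20 + (1/59)*103) = 1/(20 + 103/59) = 1/(1283/59) = 59/1283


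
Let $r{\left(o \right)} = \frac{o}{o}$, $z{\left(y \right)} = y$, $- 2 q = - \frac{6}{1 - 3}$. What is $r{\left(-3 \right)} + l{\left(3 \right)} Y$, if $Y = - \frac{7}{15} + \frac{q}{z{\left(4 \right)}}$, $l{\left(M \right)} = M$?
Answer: $- \frac{61}{40} \approx -1.525$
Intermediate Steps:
$q = - \frac{3}{2}$ ($q = - \frac{\left(-6\right) \frac{1}{1 - 3}}{2} = - \frac{\left(-6\right) \frac{1}{-2}}{2} = - \frac{\left(-6\right) \left(- \frac{1}{2}\right)}{2} = \left(- \frac{1}{2}\right) 3 = - \frac{3}{2} \approx -1.5$)
$r{\left(o \right)} = 1$
$Y = - \frac{101}{120}$ ($Y = - \frac{7}{15} - \frac{3}{2 \cdot 4} = \left(-7\right) \frac{1}{15} - \frac{3}{8} = - \frac{7}{15} - \frac{3}{8} = - \frac{101}{120} \approx -0.84167$)
$r{\left(-3 \right)} + l{\left(3 \right)} Y = 1 + 3 \left(- \frac{101}{120}\right) = 1 - \frac{101}{40} = - \frac{61}{40}$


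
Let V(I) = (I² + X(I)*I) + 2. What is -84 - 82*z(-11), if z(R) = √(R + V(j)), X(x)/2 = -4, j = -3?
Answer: -84 - 164*√6 ≈ -485.72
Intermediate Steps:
X(x) = -8 (X(x) = 2*(-4) = -8)
V(I) = 2 + I² - 8*I (V(I) = (I² - 8*I) + 2 = 2 + I² - 8*I)
z(R) = √(35 + R) (z(R) = √(R + (2 + (-3)² - 8*(-3))) = √(R + (2 + 9 + 24)) = √(R + 35) = √(35 + R))
-84 - 82*z(-11) = -84 - 82*√(35 - 11) = -84 - 164*√6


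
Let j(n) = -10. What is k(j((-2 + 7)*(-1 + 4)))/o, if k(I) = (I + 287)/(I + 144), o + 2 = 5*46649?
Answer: 277/31254562 ≈ 8.8627e-6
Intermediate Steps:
o = 233243 (o = -2 + 5*46649 = -2 + 233245 = 233243)
k(I) = (287 + I)/(144 + I)
k(j((-2 + 7)*(-1 + 4)))/o = ((287 - 10)/(144 - 10))/233243 = (277/134)*(1/233243) = 277/31254562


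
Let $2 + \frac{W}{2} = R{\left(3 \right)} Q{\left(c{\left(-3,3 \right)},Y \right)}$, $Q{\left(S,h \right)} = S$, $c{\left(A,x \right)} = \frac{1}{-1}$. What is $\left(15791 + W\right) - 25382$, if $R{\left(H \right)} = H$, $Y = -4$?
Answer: $-9601$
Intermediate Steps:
$c{\left(A,x \right)} = -1$
$W = -10$ ($W = -4 + 2 \cdot 3 \left(-1\right) = -4 + 2 \left(-3\right) = -4 - 6 = -10$)
$\left(15791 + W\right) - 25382 = \left(15791 - 10\right) - 25382 = 15781 - 25382 = -9601$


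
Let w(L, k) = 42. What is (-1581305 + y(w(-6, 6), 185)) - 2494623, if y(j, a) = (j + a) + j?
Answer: -4075659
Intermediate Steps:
y(j, a) = a + 2*j (y(j, a) = (a + j) + j = a + 2*j)
(-1581305 + y(w(-6, 6), 185)) - 2494623 = (-1581305 + (185 + 2*42)) - 2494623 = (-1581305 + (185 + 84)) - 2494623 = (-1581305 + 269) - 2494623 = -1581036 - 2494623 = -4075659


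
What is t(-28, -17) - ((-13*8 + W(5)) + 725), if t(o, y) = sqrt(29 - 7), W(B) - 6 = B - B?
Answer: -627 + sqrt(22) ≈ -622.31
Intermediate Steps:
W(B) = 6 (W(B) = 6 + (B - B) = 6 + 0 = 6)
t(o, y) = sqrt(22)
t(-28, -17) - ((-13*8 + W(5)) + 725) = sqrt(22) - ((-13*8 + 6) + 725) = sqrt(22) - ((-104 + 6) + 725) = sqrt(22) - (-98 + 725) = sqrt(22) - 1*627 = sqrt(22) - 627 = -627 + sqrt(22)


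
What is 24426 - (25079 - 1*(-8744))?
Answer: -9397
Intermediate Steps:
24426 - (25079 - 1*(-8744)) = 24426 - (25079 + 8744) = 24426 - 1*33823 = 24426 - 33823 = -9397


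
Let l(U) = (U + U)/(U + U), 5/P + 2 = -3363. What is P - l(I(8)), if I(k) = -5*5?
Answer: -674/673 ≈ -1.0015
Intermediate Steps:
P = -1/673 (P = 5/(-2 - 3363) = 5/(-3365) = 5*(-1/3365) = -1/673 ≈ -0.0014859)
I(k) = -25
l(U) = 1 (l(U) = (2*U)/((2*U)) = (2*U)*(1/(2*U)) = 1)
P - l(I(8)) = -1/673 - 1*1 = -1/673 - 1 = -674/673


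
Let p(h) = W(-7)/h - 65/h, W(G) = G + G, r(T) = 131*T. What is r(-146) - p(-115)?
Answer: -2199569/115 ≈ -19127.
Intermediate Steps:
W(G) = 2*G
p(h) = -79/h (p(h) = (2*(-7))/h - 65/h = -14/h - 65/h = -79/h)
r(-146) - p(-115) = 131*(-146) - (-79)/(-115) = -19126 - (-79)*(-1)/115 = -19126 - 1*79/115 = -19126 - 79/115 = -2199569/115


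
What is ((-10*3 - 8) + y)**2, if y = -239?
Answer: 76729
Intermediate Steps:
((-10*3 - 8) + y)**2 = ((-10*3 - 8) - 239)**2 = ((-30 - 8) - 239)**2 = (-38 - 239)**2 = (-277)**2 = 76729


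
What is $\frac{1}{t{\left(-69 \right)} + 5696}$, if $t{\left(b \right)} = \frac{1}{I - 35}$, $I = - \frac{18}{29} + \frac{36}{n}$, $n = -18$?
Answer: $\frac{1091}{6214307} \approx 0.00017556$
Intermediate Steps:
$I = - \frac{76}{29}$ ($I = - \frac{18}{29} + \frac{36}{-18} = \left(-18\right) \frac{1}{29} + 36 \left(- \frac{1}{18}\right) = - \frac{18}{29} - 2 = - \frac{76}{29} \approx -2.6207$)
$t{\left(b \right)} = - \frac{29}{1091}$ ($t{\left(b \right)} = \frac{1}{- \frac{76}{29} - 35} = \frac{1}{- \frac{1091}{29}} = - \frac{29}{1091}$)
$\frac{1}{t{\left(-69 \right)} + 5696} = \frac{1}{- \frac{29}{1091} + 5696} = \frac{1}{\frac{6214307}{1091}} = \frac{1091}{6214307}$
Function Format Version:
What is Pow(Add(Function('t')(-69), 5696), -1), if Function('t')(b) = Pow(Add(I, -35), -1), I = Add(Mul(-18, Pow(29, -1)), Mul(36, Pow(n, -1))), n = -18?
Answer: Rational(1091, 6214307) ≈ 0.00017556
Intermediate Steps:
I = Rational(-76, 29) (I = Add(Mul(-18, Pow(29, -1)), Mul(36, Pow(-18, -1))) = Add(Mul(-18, Rational(1, 29)), Mul(36, Rational(-1, 18))) = Add(Rational(-18, 29), -2) = Rational(-76, 29) ≈ -2.6207)
Function('t')(b) = Rational(-29, 1091) (Function('t')(b) = Pow(Add(Rational(-76, 29), -35), -1) = Pow(Rational(-1091, 29), -1) = Rational(-29, 1091))
Pow(Add(Function('t')(-69), 5696), -1) = Pow(Add(Rational(-29, 1091), 5696), -1) = Pow(Rational(6214307, 1091), -1) = Rational(1091, 6214307)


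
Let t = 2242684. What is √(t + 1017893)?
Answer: √3260577 ≈ 1805.7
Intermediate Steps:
√(t + 1017893) = √(2242684 + 1017893) = √3260577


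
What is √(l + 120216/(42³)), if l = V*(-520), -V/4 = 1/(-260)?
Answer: I*√137809/147 ≈ 2.5253*I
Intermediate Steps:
V = 1/65 (V = -4/(-260) = -4*(-1/260) = 1/65 ≈ 0.015385)
l = -8 (l = (1/65)*(-520) = -8)
√(l + 120216/(42³)) = √(-8 + 120216/(42³)) = √(-8 + 120216/74088) = √(-8 + 120216*(1/74088)) = √(-8 + 5009/3087) = √(-19687/3087) = I*√137809/147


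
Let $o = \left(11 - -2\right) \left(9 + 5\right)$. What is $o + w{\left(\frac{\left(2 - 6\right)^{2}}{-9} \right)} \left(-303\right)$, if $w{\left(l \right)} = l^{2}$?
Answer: $- \frac{20942}{27} \approx -775.63$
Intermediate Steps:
$o = 182$ ($o = \left(11 + 2\right) 14 = 13 \cdot 14 = 182$)
$o + w{\left(\frac{\left(2 - 6\right)^{2}}{-9} \right)} \left(-303\right) = 182 + \left(\frac{\left(2 - 6\right)^{2}}{-9}\right)^{2} \left(-303\right) = 182 + \left(\left(2 - 6\right)^{2} \left(- \frac{1}{9}\right)\right)^{2} \left(-303\right) = 182 + \left(\left(-4\right)^{2} \left(- \frac{1}{9}\right)\right)^{2} \left(-303\right) = 182 + \left(16 \left(- \frac{1}{9}\right)\right)^{2} \left(-303\right) = 182 + \left(- \frac{16}{9}\right)^{2} \left(-303\right) = 182 + \frac{256}{81} \left(-303\right) = 182 - \frac{25856}{27} = - \frac{20942}{27}$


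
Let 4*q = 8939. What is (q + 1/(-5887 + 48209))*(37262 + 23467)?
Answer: 11487387173949/84644 ≈ 1.3571e+8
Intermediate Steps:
q = 8939/4 (q = (¼)*8939 = 8939/4 ≈ 2234.8)
(q + 1/(-5887 + 48209))*(37262 + 23467) = (8939/4 + 1/(-5887 + 48209))*(37262 + 23467) = (8939/4 + 1/42322)*60729 = (189158181/84644)*60729 = 11487387173949/84644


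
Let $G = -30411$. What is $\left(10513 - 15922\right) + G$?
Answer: $-35820$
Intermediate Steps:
$\left(10513 - 15922\right) + G = \left(10513 - 15922\right) - 30411 = -5409 - 30411 = -35820$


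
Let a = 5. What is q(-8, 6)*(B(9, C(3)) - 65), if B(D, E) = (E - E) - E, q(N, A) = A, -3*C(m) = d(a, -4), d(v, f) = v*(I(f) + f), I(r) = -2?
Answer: -450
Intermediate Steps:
d(v, f) = v*(-2 + f)
C(m) = 10 (C(m) = -5*(-2 - 4)/3 = -5*(-6)/3 = -⅓*(-30) = 10)
B(D, E) = -E (B(D, E) = 0 - E = -E)
q(-8, 6)*(B(9, C(3)) - 65) = 6*(-1*10 - 65) = 6*(-10 - 65) = 6*(-75) = -450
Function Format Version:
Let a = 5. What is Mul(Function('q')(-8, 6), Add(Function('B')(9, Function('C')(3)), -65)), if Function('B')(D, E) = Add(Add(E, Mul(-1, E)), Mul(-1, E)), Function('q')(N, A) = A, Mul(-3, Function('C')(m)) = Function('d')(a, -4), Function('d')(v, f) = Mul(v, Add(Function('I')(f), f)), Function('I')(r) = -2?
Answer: -450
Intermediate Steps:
Function('d')(v, f) = Mul(v, Add(-2, f))
Function('C')(m) = 10 (Function('C')(m) = Mul(Rational(-1, 3), Mul(5, Add(-2, -4))) = Mul(Rational(-1, 3), Mul(5, -6)) = Mul(Rational(-1, 3), -30) = 10)
Function('B')(D, E) = Mul(-1, E) (Function('B')(D, E) = Add(0, Mul(-1, E)) = Mul(-1, E))
Mul(Function('q')(-8, 6), Add(Function('B')(9, Function('C')(3)), -65)) = Mul(6, Add(Mul(-1, 10), -65)) = Mul(6, Add(-10, -65)) = Mul(6, -75) = -450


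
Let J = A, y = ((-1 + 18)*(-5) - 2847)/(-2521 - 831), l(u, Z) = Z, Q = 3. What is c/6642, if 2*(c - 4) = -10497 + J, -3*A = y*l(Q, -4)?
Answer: -13183207/16697988 ≈ -0.78951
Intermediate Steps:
y = 733/838 (y = (17*(-5) - 2847)/(-3352) = (-85 - 2847)*(-1/3352) = -2932*(-1/3352) = 733/838 ≈ 0.87470)
A = 1466/1257 (A = -733*(-4)/2514 = -⅓*(-1466/419) = 1466/1257 ≈ 1.1663)
J = 1466/1257 ≈ 1.1663
c = -13183207/2514 (c = 4 + (-10497 + 1466/1257)/2 = 4 + (½)*(-13193263/1257) = 4 - 13193263/2514 = -13183207/2514 ≈ -5243.9)
c/6642 = -13183207/2514/6642 = -13183207/2514*1/6642 = -13183207/16697988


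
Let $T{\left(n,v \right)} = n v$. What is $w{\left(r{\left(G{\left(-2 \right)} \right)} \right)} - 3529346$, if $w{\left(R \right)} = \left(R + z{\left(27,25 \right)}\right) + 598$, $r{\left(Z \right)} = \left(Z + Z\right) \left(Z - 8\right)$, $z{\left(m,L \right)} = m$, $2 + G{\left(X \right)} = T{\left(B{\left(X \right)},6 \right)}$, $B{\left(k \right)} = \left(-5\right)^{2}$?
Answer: $-3487281$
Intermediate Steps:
$B{\left(k \right)} = 25$
$G{\left(X \right)} = 148$ ($G{\left(X \right)} = -2 + 25 \cdot 6 = -2 + 150 = 148$)
$r{\left(Z \right)} = 2 Z \left(-8 + Z\right)$
$w{\left(R \right)} = 625 + R$ ($w{\left(R \right)} = \left(R + 27\right) + 598 = \left(27 + R\right) + 598 = 625 + R$)
$w{\left(r{\left(G{\left(-2 \right)} \right)} \right)} - 3529346 = \left(625 + 2 \cdot 148 \left(-8 + 148\right)\right) - 3529346 = \left(625 + 2 \cdot 148 \cdot 140\right) - 3529346 = \left(625 + 41440\right) - 3529346 = 42065 - 3529346 = -3487281$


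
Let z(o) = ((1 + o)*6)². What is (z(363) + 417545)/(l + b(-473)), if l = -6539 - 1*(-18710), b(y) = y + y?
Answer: 5187401/11225 ≈ 462.13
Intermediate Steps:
z(o) = (6 + 6*o)²
b(y) = 2*y
l = 12171 (l = -6539 + 18710 = 12171)
(z(363) + 417545)/(l + b(-473)) = (36*(1 + 363)² + 417545)/(12171 + 2*(-473)) = (36*364² + 417545)/(12171 - 946) = (36*132496 + 417545)/11225 = (4769856 + 417545)*(1/11225) = 5187401*(1/11225) = 5187401/11225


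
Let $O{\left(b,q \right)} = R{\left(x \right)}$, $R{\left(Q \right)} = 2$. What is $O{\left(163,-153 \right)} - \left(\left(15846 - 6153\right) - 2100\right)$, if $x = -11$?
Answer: $-7591$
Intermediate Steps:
$O{\left(b,q \right)} = 2$
$O{\left(163,-153 \right)} - \left(\left(15846 - 6153\right) - 2100\right) = 2 - \left(\left(15846 - 6153\right) - 2100\right) = 2 - \left(9693 - 2100\right) = 2 - 7593 = -7591$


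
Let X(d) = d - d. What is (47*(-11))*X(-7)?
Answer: 0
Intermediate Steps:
X(d) = 0
(47*(-11))*X(-7) = (47*(-11))*0 = -517*0 = 0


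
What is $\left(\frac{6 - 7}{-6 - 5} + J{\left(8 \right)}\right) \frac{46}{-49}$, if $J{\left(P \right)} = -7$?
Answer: $\frac{3496}{539} \approx 6.4861$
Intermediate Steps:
$\left(\frac{6 - 7}{-6 - 5} + J{\left(8 \right)}\right) \frac{46}{-49} = \left(\frac{6 - 7}{-6 - 5} - 7\right) \frac{46}{-49} = \left(- \frac{1}{-11} - 7\right) 46 \left(- \frac{1}{49}\right) = \left(\left(-1\right) \left(- \frac{1}{11}\right) - 7\right) \left(- \frac{46}{49}\right) = \left(\frac{1}{11} - 7\right) \left(- \frac{46}{49}\right) = \left(- \frac{76}{11}\right) \left(- \frac{46}{49}\right) = \frac{3496}{539}$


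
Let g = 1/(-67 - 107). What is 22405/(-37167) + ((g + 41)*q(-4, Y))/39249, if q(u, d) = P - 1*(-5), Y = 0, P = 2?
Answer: -1028267099/1726704486 ≈ -0.59551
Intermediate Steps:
g = -1/174 (g = 1/(-174) = -1/174 ≈ -0.0057471)
q(u, d) = 7 (q(u, d) = 2 - 1*(-5) = 2 + 5 = 7)
22405/(-37167) + ((g + 41)*q(-4, Y))/39249 = 22405/(-37167) + ((-1/174 + 41)*7)/39249 = 22405*(-1/37167) + ((7133/174)*7)*(1/39249) = -22405/37167 + (49931/174)*(1/39249) = -22405/37167 + 1019/139374 = -1028267099/1726704486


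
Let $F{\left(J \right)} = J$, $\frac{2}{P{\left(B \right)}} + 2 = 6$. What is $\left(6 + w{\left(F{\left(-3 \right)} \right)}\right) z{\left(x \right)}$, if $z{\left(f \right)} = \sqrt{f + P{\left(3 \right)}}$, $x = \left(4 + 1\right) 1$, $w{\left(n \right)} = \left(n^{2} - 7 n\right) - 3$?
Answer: $\frac{33 \sqrt{22}}{2} \approx 77.392$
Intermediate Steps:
$P{\left(B \right)} = \frac{1}{2}$ ($P{\left(B \right)} = \frac{2}{-2 + 6} = \frac{2}{4} = 2 \cdot \frac{1}{4} = \frac{1}{2}$)
$w{\left(n \right)} = -3 + n^{2} - 7 n$
$x = 5$ ($x = 5 \cdot 1 = 5$)
$z{\left(f \right)} = \sqrt{\frac{1}{2} + f}$ ($z{\left(f \right)} = \sqrt{f + \frac{1}{2}} = \sqrt{\frac{1}{2} + f}$)
$\left(6 + w{\left(F{\left(-3 \right)} \right)}\right) z{\left(x \right)} = \left(6 - \left(-18 - 9\right)\right) \frac{\sqrt{2 + 4 \cdot 5}}{2} = \left(6 + \left(-3 + 9 + 21\right)\right) \frac{\sqrt{2 + 20}}{2} = \left(6 + 27\right) \frac{\sqrt{22}}{2} = 33 \frac{\sqrt{22}}{2} = \frac{33 \sqrt{22}}{2}$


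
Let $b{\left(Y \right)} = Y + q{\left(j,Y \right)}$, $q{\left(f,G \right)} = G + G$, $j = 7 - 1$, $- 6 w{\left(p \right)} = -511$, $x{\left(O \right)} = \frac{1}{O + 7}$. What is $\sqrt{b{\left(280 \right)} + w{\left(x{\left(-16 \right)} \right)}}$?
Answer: $\frac{\sqrt{33306}}{6} \approx 30.417$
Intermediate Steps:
$x{\left(O \right)} = \frac{1}{7 + O}$
$w{\left(p \right)} = \frac{511}{6}$ ($w{\left(p \right)} = \left(- \frac{1}{6}\right) \left(-511\right) = \frac{511}{6}$)
$j = 6$ ($j = 7 - 1 = 6$)
$q{\left(f,G \right)} = 2 G$
$b{\left(Y \right)} = 3 Y$ ($b{\left(Y \right)} = Y + 2 Y = 3 Y$)
$\sqrt{b{\left(280 \right)} + w{\left(x{\left(-16 \right)} \right)}} = \sqrt{3 \cdot 280 + \frac{511}{6}} = \sqrt{840 + \frac{511}{6}} = \sqrt{\frac{5551}{6}} = \frac{\sqrt{33306}}{6}$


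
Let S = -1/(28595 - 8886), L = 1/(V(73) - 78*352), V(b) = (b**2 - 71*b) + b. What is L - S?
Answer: 7528/536814033 ≈ 1.4023e-5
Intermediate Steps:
V(b) = b**2 - 70*b
L = -1/27237 (L = 1/(73*(-70 + 73) - 78*352) = 1/(73*3 - 27456) = 1/(219 - 27456) = 1/(-27237) = -1/27237 ≈ -3.6715e-5)
S = -1/19709 ≈ -5.0738e-5
L - S = -1/27237 - 1*(-1/19709) = -1/27237 + 1/19709 = 7528/536814033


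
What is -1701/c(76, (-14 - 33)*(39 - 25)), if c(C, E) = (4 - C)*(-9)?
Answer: -21/8 ≈ -2.6250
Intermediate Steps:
c(C, E) = -36 + 9*C
-1701/c(76, (-14 - 33)*(39 - 25)) = -1701/(-36 + 9*76) = -1701/(-36 + 684) = -1701/648 = -1701*1/648 = -21/8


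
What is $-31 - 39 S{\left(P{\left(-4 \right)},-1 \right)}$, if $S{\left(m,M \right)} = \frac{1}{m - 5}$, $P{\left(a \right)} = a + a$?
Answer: $-28$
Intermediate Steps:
$P{\left(a \right)} = 2 a$
$S{\left(m,M \right)} = \frac{1}{-5 + m}$
$-31 - 39 S{\left(P{\left(-4 \right)},-1 \right)} = -31 - \frac{39}{-5 + 2 \left(-4\right)} = -31 - \frac{39}{-5 - 8} = -31 - \frac{39}{-13} = -31 - -3 = -31 + 3 = -28$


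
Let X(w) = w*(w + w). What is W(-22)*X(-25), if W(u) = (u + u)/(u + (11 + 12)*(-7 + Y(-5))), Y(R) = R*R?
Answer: -6875/49 ≈ -140.31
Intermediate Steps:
X(w) = 2*w**2 (X(w) = w*(2*w) = 2*w**2)
Y(R) = R**2
W(u) = 2*u/(414 + u) (W(u) = (u + u)/(u + (11 + 12)*(-7 + (-5)**2)) = (2*u)/(u + 23*(-7 + 25)) = (2*u)/(u + 23*18) = (2*u)/(u + 414) = (2*u)/(414 + u) = 2*u/(414 + u))
W(-22)*X(-25) = (2*(-22)/(414 - 22))*(2*(-25)**2) = (2*(-22)/392)*(2*625) = (2*(-22)*(1/392))*1250 = -11/98*1250 = -6875/49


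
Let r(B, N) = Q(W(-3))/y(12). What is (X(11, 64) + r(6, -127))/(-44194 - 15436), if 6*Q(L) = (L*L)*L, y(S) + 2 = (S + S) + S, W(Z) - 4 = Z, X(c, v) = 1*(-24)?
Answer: 11/27336 ≈ 0.00040240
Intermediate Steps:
X(c, v) = -24
W(Z) = 4 + Z
y(S) = -2 + 3*S (y(S) = -2 + ((S + S) + S) = -2 + (2*S + S) = -2 + 3*S)
Q(L) = L³/6 (Q(L) = ((L*L)*L)/6 = (L²*L)/6 = L³/6)
r(B, N) = 1/204 (r(B, N) = ((4 - 3)³/6)/(-2 + 3*12) = ((⅙)*1³)/(-2 + 36) = ((⅙)*1)/34 = (⅙)*(1/34) = 1/204)
(X(11, 64) + r(6, -127))/(-44194 - 15436) = (-24 + 1/204)/(-44194 - 15436) = -4895/204/(-59630) = -4895/204*(-1/59630) = 11/27336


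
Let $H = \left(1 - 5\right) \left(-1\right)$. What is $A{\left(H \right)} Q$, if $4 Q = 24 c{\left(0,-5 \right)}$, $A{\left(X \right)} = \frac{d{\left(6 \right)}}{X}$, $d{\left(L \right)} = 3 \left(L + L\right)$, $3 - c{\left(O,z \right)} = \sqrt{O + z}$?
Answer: $162 - 54 i \sqrt{5} \approx 162.0 - 120.75 i$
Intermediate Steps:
$c{\left(O,z \right)} = 3 - \sqrt{O + z}$
$d{\left(L \right)} = 6 L$ ($d{\left(L \right)} = 3 \cdot 2 L = 6 L$)
$H = 4$ ($H = \left(-4\right) \left(-1\right) = 4$)
$A{\left(X \right)} = \frac{36}{X}$ ($A{\left(X \right)} = \frac{6 \cdot 6}{X} = \frac{36}{X}$)
$Q = 18 - 6 i \sqrt{5}$ ($Q = \frac{24 \left(3 - \sqrt{0 - 5}\right)}{4} = \frac{24 \left(3 - \sqrt{-5}\right)}{4} = \frac{24 \left(3 - i \sqrt{5}\right)}{4} = \frac{72 - 24 i \sqrt{5}}{4} = 18 - 6 i \sqrt{5} \approx 18.0 - 13.416 i$)
$A{\left(H \right)} Q = \frac{36}{4} \left(18 - 6 i \sqrt{5}\right) = 36 \cdot \frac{1}{4} \left(18 - 6 i \sqrt{5}\right) = 9 \left(18 - 6 i \sqrt{5}\right) = 162 - 54 i \sqrt{5}$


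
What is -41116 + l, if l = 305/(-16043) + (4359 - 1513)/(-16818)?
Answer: -90931205066/2211567 ≈ -41116.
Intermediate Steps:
l = -416294/2211567 (l = 305*(-1/16043) + 2846*(-1/16818) = -5/263 - 1423/8409 = -416294/2211567 ≈ -0.18823)
-41116 + l = -41116 - 416294/2211567 = -90931205066/2211567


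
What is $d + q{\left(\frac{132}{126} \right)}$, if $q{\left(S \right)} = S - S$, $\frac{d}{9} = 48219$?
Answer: $433971$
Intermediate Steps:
$d = 433971$ ($d = 9 \cdot 48219 = 433971$)
$q{\left(S \right)} = 0$
$d + q{\left(\frac{132}{126} \right)} = 433971 + 0 = 433971$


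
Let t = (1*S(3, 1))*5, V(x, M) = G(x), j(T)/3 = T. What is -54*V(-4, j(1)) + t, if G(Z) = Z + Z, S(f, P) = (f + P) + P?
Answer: 457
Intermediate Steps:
S(f, P) = f + 2*P (S(f, P) = (P + f) + P = f + 2*P)
G(Z) = 2*Z
j(T) = 3*T
V(x, M) = 2*x
t = 25 (t = (1*(3 + 2*1))*5 = (1*(3 + 2))*5 = (1*5)*5 = 5*5 = 25)
-54*V(-4, j(1)) + t = -108*(-4) + 25 = -54*(-8) + 25 = 432 + 25 = 457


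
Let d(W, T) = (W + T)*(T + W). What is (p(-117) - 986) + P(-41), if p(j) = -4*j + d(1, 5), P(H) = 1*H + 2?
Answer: -521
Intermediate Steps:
P(H) = 2 + H (P(H) = H + 2 = 2 + H)
d(W, T) = (T + W)² (d(W, T) = (T + W)*(T + W) = (T + W)²)
p(j) = 36 - 4*j (p(j) = -4*j + (5 + 1)² = -4*j + 6² = -4*j + 36 = 36 - 4*j)
(p(-117) - 986) + P(-41) = ((36 - 4*(-117)) - 986) + (2 - 41) = ((36 + 468) - 986) - 39 = (504 - 986) - 39 = -482 - 39 = -521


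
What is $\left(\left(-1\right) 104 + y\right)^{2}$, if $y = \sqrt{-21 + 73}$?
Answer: $10868 - 416 \sqrt{13} \approx 9368.1$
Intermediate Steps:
$y = 2 \sqrt{13}$ ($y = \sqrt{52} = 2 \sqrt{13} \approx 7.2111$)
$\left(\left(-1\right) 104 + y\right)^{2} = \left(\left(-1\right) 104 + 2 \sqrt{13}\right)^{2} = \left(-104 + 2 \sqrt{13}\right)^{2}$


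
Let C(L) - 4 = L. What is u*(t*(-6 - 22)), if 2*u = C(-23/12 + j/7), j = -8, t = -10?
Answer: 395/3 ≈ 131.67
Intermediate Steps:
C(L) = 4 + L
u = 79/168 (u = (4 + (-23/12 - 8/7))/2 = (4 - 257/84)/2 = (1/2)*(79/84) = 79/168 ≈ 0.47024)
u*(t*(-6 - 22)) = 79*(-10*(-6 - 22))/168 = 79*(-10*(-28))/168 = (79/168)*280 = 395/3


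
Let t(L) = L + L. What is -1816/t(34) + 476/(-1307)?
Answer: -601470/22219 ≈ -27.070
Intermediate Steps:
t(L) = 2*L
-1816/t(34) + 476/(-1307) = -1816/(2*34) + 476/(-1307) = -1816/68 + 476*(-1/1307) = -1816*1/68 - 476/1307 = -454/17 - 476/1307 = -601470/22219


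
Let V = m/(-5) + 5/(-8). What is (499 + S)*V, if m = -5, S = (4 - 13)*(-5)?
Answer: 204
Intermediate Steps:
S = 45 (S = -9*(-5) = 45)
V = 3/8 (V = -5/(-5) + 5/(-8) = -5*(-1/5) + 5*(-1/8) = 1 - 5/8 = 3/8 ≈ 0.37500)
(499 + S)*V = (499 + 45)*(3/8) = 544*(3/8) = 204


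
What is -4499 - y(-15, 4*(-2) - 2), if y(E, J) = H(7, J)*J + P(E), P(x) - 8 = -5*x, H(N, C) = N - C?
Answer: -4412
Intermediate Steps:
P(x) = 8 - 5*x
y(E, J) = 8 - 5*E + J*(7 - J) (y(E, J) = (7 - J)*J + (8 - 5*E) = J*(7 - J) + (8 - 5*E) = 8 - 5*E + J*(7 - J))
-4499 - y(-15, 4*(-2) - 2) = -4499 - (8 - 5*(-15) - (4*(-2) - 2)*(-7 + (4*(-2) - 2))) = -4499 - (8 + 75 - (-8 - 2)*(-7 + (-8 - 2))) = -4499 - (8 + 75 - 1*(-10)*(-7 - 10)) = -4499 - (8 + 75 - 1*(-10)*(-17)) = -4499 - (8 + 75 - 170) = -4499 - 1*(-87) = -4499 + 87 = -4412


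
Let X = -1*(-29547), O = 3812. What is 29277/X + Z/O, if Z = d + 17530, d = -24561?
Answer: -10682337/12514796 ≈ -0.85358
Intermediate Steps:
X = 29547
Z = -7031 (Z = -24561 + 17530 = -7031)
29277/X + Z/O = 29277/29547 - 7031/3812 = 29277*(1/29547) - 7031*1/3812 = 3253/3283 - 7031/3812 = -10682337/12514796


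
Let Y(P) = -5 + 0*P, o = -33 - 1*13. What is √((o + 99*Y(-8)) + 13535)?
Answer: √12994 ≈ 113.99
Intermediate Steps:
o = -46 (o = -33 - 13 = -46)
Y(P) = -5 (Y(P) = -5 + 0 = -5)
√((o + 99*Y(-8)) + 13535) = √((-46 + 99*(-5)) + 13535) = √((-46 - 495) + 13535) = √(-541 + 13535) = √12994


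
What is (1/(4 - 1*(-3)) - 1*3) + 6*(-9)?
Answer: -398/7 ≈ -56.857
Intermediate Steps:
(1/(4 - 1*(-3)) - 1*3) + 6*(-9) = (1/(4 + 3) - 3) - 54 = (1/7 - 3) - 54 = (⅐ - 3) - 54 = -20/7 - 54 = -398/7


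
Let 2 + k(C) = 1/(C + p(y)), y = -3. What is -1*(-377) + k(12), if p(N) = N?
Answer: 3376/9 ≈ 375.11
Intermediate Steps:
k(C) = -2 + 1/(-3 + C) (k(C) = -2 + 1/(C - 3) = -2 + 1/(-3 + C))
-1*(-377) + k(12) = -1*(-377) + (7 - 2*12)/(-3 + 12) = 377 + (7 - 24)/9 = 377 + (⅑)*(-17) = 377 - 17/9 = 3376/9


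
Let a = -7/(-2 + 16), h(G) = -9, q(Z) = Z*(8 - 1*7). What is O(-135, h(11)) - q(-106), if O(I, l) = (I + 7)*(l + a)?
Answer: 1322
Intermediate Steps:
q(Z) = Z (q(Z) = Z*(8 - 7) = Z*1 = Z)
a = -½ (a = -7/14 = -7*1/14 = -½ ≈ -0.50000)
O(I, l) = (7 + I)*(-½ + l) (O(I, l) = (I + 7)*(l - ½) = (7 + I)*(-½ + l))
O(-135, h(11)) - q(-106) = (-7/2 + 7*(-9) - ½*(-135) - 135*(-9)) - 1*(-106) = (-7/2 - 63 + 135/2 + 1215) + 106 = 1216 + 106 = 1322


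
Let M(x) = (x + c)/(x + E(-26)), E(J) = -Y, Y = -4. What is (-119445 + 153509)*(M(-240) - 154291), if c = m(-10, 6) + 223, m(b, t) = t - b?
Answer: -310090340300/59 ≈ -5.2558e+9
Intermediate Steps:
c = 239 (c = (6 - 1*(-10)) + 223 = (6 + 10) + 223 = 16 + 223 = 239)
E(J) = 4 (E(J) = -1*(-4) = 4)
M(x) = (239 + x)/(4 + x) (M(x) = (x + 239)/(x + 4) = (239 + x)/(4 + x))
(-119445 + 153509)*(M(-240) - 154291) = (-119445 + 153509)*((239 - 240)/(4 - 240) - 154291) = 34064*(-1/(-236) - 154291) = 34064*(-1/236*(-1) - 154291) = 34064*(1/236 - 154291) = 34064*(-36412675/236) = -310090340300/59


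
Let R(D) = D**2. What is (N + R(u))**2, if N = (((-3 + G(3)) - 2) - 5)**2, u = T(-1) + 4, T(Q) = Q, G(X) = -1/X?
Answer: 1085764/81 ≈ 13405.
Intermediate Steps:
u = 3 (u = -1 + 4 = 3)
N = 961/9 (N = (((-3 - 1/3) - 2) - 5)**2 = ((-10/3 - 2) - 5)**2 = (-16/3 - 5)**2 = (-31/3)**2 = 961/9 ≈ 106.78)
(N + R(u))**2 = (961/9 + 3**2)**2 = (961/9 + 9)**2 = (1042/9)**2 = 1085764/81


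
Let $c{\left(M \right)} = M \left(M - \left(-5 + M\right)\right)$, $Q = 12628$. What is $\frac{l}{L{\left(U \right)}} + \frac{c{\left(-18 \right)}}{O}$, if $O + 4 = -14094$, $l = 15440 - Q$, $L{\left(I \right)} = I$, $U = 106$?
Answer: $\frac{187043}{7049} \approx 26.535$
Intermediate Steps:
$l = 2812$ ($l = 15440 - 12628 = 2812$)
$O = -14098$ ($O = -4 - 14094 = -14098$)
$c{\left(M \right)} = 5 M$ ($c{\left(M \right)} = M 5 = 5 M$)
$\frac{l}{L{\left(U \right)}} + \frac{c{\left(-18 \right)}}{O} = \frac{2812}{106} + \frac{5 \left(-18\right)}{-14098} = 2812 \cdot \frac{1}{106} - - \frac{45}{7049} = \frac{1406}{53} + \frac{45}{7049} = \frac{187043}{7049}$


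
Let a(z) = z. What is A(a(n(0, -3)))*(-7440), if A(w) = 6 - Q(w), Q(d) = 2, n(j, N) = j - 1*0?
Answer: -29760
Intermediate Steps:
n(j, N) = j (n(j, N) = j + 0 = j)
A(w) = 4 (A(w) = 6 - 1*2 = 6 - 2 = 4)
A(a(n(0, -3)))*(-7440) = 4*(-7440) = -29760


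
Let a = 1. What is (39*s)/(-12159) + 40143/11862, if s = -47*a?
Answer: 6294343/1780618 ≈ 3.5349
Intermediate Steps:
s = -47 (s = -47*1 = -47)
(39*s)/(-12159) + 40143/11862 = (39*(-47))/(-12159) + 40143/11862 = -1833*(-1/12159) + 40143*(1/11862) = 611/4053 + 13381/3954 = 6294343/1780618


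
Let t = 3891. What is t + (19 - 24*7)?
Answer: 3742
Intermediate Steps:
t + (19 - 24*7) = 3891 + (19 - 24*7) = 3891 + (19 - 168) = 3891 - 149 = 3742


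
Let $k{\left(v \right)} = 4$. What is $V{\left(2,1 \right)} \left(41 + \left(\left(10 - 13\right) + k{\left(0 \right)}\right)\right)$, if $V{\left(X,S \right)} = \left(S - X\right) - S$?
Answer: $-84$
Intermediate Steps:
$V{\left(X,S \right)} = - X$
$V{\left(2,1 \right)} \left(41 + \left(\left(10 - 13\right) + k{\left(0 \right)}\right)\right) = \left(-1\right) 2 \left(41 + \left(\left(10 - 13\right) + 4\right)\right) = - 2 \left(41 + \left(-3 + 4\right)\right) = - 2 \left(41 + 1\right) = \left(-2\right) 42 = -84$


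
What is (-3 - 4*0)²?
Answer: 9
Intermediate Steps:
(-3 - 4*0)² = (-3 + 0)² = (-3)² = 9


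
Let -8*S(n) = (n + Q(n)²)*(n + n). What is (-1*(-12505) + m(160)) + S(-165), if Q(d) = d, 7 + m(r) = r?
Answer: 1128883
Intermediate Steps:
m(r) = -7 + r
S(n) = -n*(n + n²)/4 (S(n) = -(n + n²)*(n + n)/8 = -(n + n²)*2*n/8 = -n*(n + n²)/4)
(-1*(-12505) + m(160)) + S(-165) = (-1*(-12505) + (-7 + 160)) - ¼*(-165)²*(1 - 165) = (12505 + 153) - ¼*27225*(-164) = 12658 + 1116225 = 1128883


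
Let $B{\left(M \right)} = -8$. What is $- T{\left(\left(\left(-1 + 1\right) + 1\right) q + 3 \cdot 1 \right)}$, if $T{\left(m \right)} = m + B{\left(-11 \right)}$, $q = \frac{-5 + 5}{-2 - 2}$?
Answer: $5$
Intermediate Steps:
$q = 0$ ($q = \frac{0}{-4} = 0 \left(- \frac{1}{4}\right) = 0$)
$T{\left(m \right)} = -8 + m$ ($T{\left(m \right)} = m - 8 = -8 + m$)
$- T{\left(\left(\left(-1 + 1\right) + 1\right) q + 3 \cdot 1 \right)} = - (-8 + \left(\left(\left(-1 + 1\right) + 1\right) 0 + 3 \cdot 1\right)) = - (-8 + \left(\left(0 + 1\right) 0 + 3\right)) = - (-8 + \left(1 \cdot 0 + 3\right)) = - (-8 + \left(0 + 3\right)) = - (-8 + 3) = \left(-1\right) \left(-5\right) = 5$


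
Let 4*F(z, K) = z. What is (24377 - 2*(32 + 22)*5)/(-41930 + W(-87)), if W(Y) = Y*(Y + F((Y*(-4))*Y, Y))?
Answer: 23837/624142 ≈ 0.038192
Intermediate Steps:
F(z, K) = z/4
W(Y) = Y*(Y - Y**2) (W(Y) = Y*(Y + ((Y*(-4))*Y)/4) = Y*(Y + ((-4*Y)*Y)/4) = Y*(Y + (-4*Y**2)/4) = Y*(Y - Y**2))
(24377 - 2*(32 + 22)*5)/(-41930 + W(-87)) = (24377 - 2*(32 + 22)*5)/(-41930 + (-87)**2*(1 - 1*(-87))) = (24377 - 108*5)/(-41930 + 7569*(1 + 87)) = (24377 - 2*270)/(-41930 + 7569*88) = (24377 - 540)/(-41930 + 666072) = 23837/624142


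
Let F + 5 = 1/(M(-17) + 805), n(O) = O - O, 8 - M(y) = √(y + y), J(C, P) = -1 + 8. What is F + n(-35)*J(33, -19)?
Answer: -3304202/661003 + I*√34/661003 ≈ -4.9988 + 8.8214e-6*I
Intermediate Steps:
J(C, P) = 7
M(y) = 8 - √2*√y (M(y) = 8 - √(y + y) = 8 - √(2*y) = 8 - √2*√y)
n(O) = 0
F = -5 + 1/(813 - I*√34) (F = -5 + 1/((8 - √2*√(-17)) + 805) = -5 + 1/((8 - √2*I*√17) + 805) = -5 + 1/((8 - I*√34) + 805) = -5 + 1/(813 - I*√34) ≈ -4.9988 + 8.8214e-6*I)
F + n(-35)*J(33, -19) = (-3304202/661003 + I*√34/661003) + 0*7 = (-3304202/661003 + I*√34/661003) + 0 = -3304202/661003 + I*√34/661003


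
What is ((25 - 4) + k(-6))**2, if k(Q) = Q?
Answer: 225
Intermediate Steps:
((25 - 4) + k(-6))**2 = ((25 - 4) - 6)**2 = (21 - 6)**2 = 15**2 = 225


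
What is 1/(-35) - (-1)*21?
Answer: 734/35 ≈ 20.971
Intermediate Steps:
1/(-35) - (-1)*21 = -1/35 - 1*(-21) = -1/35 + 21 = 734/35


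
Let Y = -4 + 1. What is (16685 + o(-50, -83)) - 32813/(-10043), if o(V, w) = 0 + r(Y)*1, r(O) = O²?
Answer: 15244605/913 ≈ 16697.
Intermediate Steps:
Y = -3
o(V, w) = 9 (o(V, w) = 0 + (-3)²*1 = 0 + 9*1 = 0 + 9 = 9)
(16685 + o(-50, -83)) - 32813/(-10043) = (16685 + 9) - 32813/(-10043) = 16694 - 32813*(-1/10043) = 16694 + 2983/913 = 15244605/913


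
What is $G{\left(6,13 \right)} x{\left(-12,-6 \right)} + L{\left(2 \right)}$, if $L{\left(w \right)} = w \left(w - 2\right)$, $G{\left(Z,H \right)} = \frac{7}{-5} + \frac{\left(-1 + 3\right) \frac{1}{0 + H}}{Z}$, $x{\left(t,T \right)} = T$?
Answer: $\frac{536}{65} \approx 8.2462$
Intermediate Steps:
$G{\left(Z,H \right)} = - \frac{7}{5} + \frac{2}{H Z}$ ($G{\left(Z,H \right)} = 7 \left(- \frac{1}{5}\right) + \frac{2 \frac{1}{H}}{Z} = - \frac{7}{5} + \frac{2}{H Z}$)
$L{\left(w \right)} = w \left(-2 + w\right)$
$G{\left(6,13 \right)} x{\left(-12,-6 \right)} + L{\left(2 \right)} = \left(- \frac{7}{5} + \frac{2}{13 \cdot 6}\right) \left(-6\right) + 2 \left(-2 + 2\right) = \left(- \frac{7}{5} + 2 \cdot \frac{1}{13} \cdot \frac{1}{6}\right) \left(-6\right) + 2 \cdot 0 = \left(- \frac{7}{5} + \frac{1}{39}\right) \left(-6\right) + 0 = \left(- \frac{268}{195}\right) \left(-6\right) + 0 = \frac{536}{65} + 0 = \frac{536}{65}$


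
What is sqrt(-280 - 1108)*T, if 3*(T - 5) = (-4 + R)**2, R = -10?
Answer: 422*I*sqrt(347)/3 ≈ 2620.3*I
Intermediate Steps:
T = 211/3 (T = 5 + (-4 - 10)**2/3 = 5 + (1/3)*(-14)**2 = 5 + (1/3)*196 = 5 + 196/3 = 211/3 ≈ 70.333)
sqrt(-280 - 1108)*T = sqrt(-280 - 1108)*(211/3) = sqrt(-1388)*(211/3) = (2*I*sqrt(347))*(211/3) = 422*I*sqrt(347)/3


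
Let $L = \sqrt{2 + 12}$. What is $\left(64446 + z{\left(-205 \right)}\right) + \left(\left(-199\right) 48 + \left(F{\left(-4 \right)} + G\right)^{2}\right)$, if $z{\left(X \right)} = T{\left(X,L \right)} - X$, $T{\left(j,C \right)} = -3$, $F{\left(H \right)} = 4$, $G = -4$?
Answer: $55096$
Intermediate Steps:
$L = \sqrt{14} \approx 3.7417$
$z{\left(X \right)} = -3 - X$
$\left(64446 + z{\left(-205 \right)}\right) + \left(\left(-199\right) 48 + \left(F{\left(-4 \right)} + G\right)^{2}\right) = \left(64446 - -202\right) + \left(\left(-199\right) 48 + \left(4 - 4\right)^{2}\right) = \left(64446 + \left(-3 + 205\right)\right) - \left(9552 - 0^{2}\right) = \left(64446 + 202\right) + \left(-9552 + 0\right) = 64648 - 9552 = 55096$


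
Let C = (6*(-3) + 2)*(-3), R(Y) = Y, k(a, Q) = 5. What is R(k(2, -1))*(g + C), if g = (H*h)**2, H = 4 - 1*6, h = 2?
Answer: 320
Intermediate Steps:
H = -2 (H = 4 - 6 = -2)
C = 48 (C = (-18 + 2)*(-3) = -16*(-3) = 48)
g = 16 (g = (-2*2)**2 = (-4)**2 = 16)
R(k(2, -1))*(g + C) = 5*(16 + 48) = 5*64 = 320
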